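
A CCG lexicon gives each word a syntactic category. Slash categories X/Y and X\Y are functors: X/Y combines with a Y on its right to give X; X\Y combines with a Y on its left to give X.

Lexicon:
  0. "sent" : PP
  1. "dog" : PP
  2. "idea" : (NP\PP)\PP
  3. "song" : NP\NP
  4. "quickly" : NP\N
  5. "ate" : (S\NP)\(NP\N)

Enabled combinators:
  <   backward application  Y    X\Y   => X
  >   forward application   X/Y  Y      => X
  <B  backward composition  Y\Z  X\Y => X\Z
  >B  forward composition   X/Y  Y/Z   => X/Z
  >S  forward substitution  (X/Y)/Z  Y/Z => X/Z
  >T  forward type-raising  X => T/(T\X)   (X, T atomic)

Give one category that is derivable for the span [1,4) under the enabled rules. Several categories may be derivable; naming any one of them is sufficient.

NP\PP

[0,6] S   <
  [0,4] NP   >
    [0,1] NP/(NP\PP)   >T
      [0,1] "sent" : PP
    [1,4] NP\PP   <B
      [1,3] NP\PP   <
        [1,2] "dog" : PP
        [2,3] "idea" : (NP\PP)\PP
      [3,4] "song" : NP\NP
  [4,6] S\NP   <
    [4,5] "quickly" : NP\N
    [5,6] "ate" : (S\NP)\(NP\N)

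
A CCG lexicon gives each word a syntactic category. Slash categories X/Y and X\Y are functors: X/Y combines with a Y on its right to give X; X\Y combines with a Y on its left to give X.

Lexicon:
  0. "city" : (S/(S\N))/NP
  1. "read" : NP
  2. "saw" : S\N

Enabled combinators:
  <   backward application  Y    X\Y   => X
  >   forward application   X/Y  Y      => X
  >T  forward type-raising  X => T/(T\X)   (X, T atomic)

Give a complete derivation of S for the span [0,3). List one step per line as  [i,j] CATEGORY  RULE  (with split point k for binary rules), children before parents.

[0,3] S   >
  [0,2] S/(S\N)   >
    [0,1] "city" : (S/(S\N))/NP
    [1,2] "read" : NP
  [2,3] "saw" : S\N

[0,1] (S/(S\N))/NP  lex  "city"
[1,2] NP  lex  "read"
[0,2] S/(S\N)  >  k=1
[2,3] S\N  lex  "saw"
[0,3] S  >  k=2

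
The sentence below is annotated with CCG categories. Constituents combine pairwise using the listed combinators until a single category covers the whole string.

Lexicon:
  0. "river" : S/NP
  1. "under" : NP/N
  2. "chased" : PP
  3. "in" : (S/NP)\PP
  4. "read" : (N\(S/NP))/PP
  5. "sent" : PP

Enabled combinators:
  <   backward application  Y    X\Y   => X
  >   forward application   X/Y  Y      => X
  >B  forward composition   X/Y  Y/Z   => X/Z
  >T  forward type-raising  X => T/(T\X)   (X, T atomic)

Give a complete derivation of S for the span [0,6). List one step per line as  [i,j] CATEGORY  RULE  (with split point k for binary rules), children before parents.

[0,6] S   >
  [0,2] S/N   >B
    [0,1] "river" : S/NP
    [1,2] "under" : NP/N
  [2,6] N   <
    [2,4] S/NP   <
      [2,3] "chased" : PP
      [3,4] "in" : (S/NP)\PP
    [4,6] N\(S/NP)   >
      [4,5] "read" : (N\(S/NP))/PP
      [5,6] "sent" : PP

[0,1] S/NP  lex  "river"
[1,2] NP/N  lex  "under"
[0,2] S/N  >B  k=1
[2,3] PP  lex  "chased"
[3,4] (S/NP)\PP  lex  "in"
[2,4] S/NP  <  k=3
[4,5] (N\(S/NP))/PP  lex  "read"
[5,6] PP  lex  "sent"
[4,6] N\(S/NP)  >  k=5
[2,6] N  <  k=4
[0,6] S  >  k=2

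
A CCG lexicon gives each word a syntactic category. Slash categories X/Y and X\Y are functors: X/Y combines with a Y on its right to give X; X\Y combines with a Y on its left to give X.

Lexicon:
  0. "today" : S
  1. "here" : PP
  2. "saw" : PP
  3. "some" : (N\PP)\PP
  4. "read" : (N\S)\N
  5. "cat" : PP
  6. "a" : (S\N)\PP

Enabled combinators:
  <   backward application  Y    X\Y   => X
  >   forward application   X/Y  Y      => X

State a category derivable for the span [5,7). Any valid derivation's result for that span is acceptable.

S\N

[0,7] S   <
  [0,5] N   <
    [0,1] "today" : S
    [1,5] N\S   <
      [1,4] N   <
        [1,2] "here" : PP
        [2,4] N\PP   <
          [2,3] "saw" : PP
          [3,4] "some" : (N\PP)\PP
      [4,5] "read" : (N\S)\N
  [5,7] S\N   <
    [5,6] "cat" : PP
    [6,7] "a" : (S\N)\PP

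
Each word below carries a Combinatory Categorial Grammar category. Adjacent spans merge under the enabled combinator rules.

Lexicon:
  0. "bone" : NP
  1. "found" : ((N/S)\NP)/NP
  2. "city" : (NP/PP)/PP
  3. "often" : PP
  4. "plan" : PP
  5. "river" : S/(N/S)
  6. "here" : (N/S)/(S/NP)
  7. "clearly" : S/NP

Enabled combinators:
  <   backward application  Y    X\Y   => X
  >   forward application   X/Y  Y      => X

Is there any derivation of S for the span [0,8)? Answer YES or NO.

NP ((N/S)\NP)/NP (NP/PP)/PP PP PP S/(N/S) (N/S)/(S/NP) S/NP
CKY chart[0,8] = {N}; S ∉ chart

NO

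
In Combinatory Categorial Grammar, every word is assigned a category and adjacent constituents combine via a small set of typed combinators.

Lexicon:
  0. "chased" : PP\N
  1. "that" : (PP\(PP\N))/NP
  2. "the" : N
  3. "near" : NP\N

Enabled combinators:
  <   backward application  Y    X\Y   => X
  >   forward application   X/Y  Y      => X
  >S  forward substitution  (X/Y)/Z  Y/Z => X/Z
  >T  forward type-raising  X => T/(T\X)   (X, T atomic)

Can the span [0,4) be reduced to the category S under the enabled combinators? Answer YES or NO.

NO

PP\N (PP\(PP\N))/NP N NP\N
CKY chart[0,4] = {N/(N\PP), NP/(NP\PP), PP, PP/(PP\PP), S/(S\PP)}; S ∉ chart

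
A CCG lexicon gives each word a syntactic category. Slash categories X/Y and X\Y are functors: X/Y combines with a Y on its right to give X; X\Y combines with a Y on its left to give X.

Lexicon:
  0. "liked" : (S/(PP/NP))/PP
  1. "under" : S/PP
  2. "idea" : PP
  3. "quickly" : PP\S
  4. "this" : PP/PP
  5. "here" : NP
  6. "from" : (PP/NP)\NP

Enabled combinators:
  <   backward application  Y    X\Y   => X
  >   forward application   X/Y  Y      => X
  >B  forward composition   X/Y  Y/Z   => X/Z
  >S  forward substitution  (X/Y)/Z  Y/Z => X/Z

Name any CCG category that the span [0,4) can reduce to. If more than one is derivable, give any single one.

S/(PP/NP)

[0,7] S   >
  [0,4] S/(PP/NP)   >
    [0,1] "liked" : (S/(PP/NP))/PP
    [1,4] PP   <
      [1,3] S   >
        [1,2] "under" : S/PP
        [2,3] "idea" : PP
      [3,4] "quickly" : PP\S
  [4,7] PP/NP   >B
    [4,5] "this" : PP/PP
    [5,7] PP/NP   <
      [5,6] "here" : NP
      [6,7] "from" : (PP/NP)\NP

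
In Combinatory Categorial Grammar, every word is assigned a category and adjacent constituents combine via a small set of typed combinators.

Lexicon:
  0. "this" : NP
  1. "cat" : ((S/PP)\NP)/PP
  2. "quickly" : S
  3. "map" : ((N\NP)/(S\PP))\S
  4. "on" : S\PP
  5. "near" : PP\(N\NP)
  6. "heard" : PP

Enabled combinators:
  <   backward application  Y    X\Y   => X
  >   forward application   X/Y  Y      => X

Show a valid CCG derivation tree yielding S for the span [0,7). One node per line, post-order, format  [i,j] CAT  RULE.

[0,7] S   >
  [0,6] S/PP   <
    [0,1] "this" : NP
    [1,6] (S/PP)\NP   >
      [1,2] "cat" : ((S/PP)\NP)/PP
      [2,6] PP   <
        [2,5] N\NP   >
          [2,4] (N\NP)/(S\PP)   <
            [2,3] "quickly" : S
            [3,4] "map" : ((N\NP)/(S\PP))\S
          [4,5] "on" : S\PP
        [5,6] "near" : PP\(N\NP)
  [6,7] "heard" : PP

[0,1] NP  lex  "this"
[1,2] ((S/PP)\NP)/PP  lex  "cat"
[2,3] S  lex  "quickly"
[3,4] ((N\NP)/(S\PP))\S  lex  "map"
[2,4] (N\NP)/(S\PP)  <  k=3
[4,5] S\PP  lex  "on"
[2,5] N\NP  >  k=4
[5,6] PP\(N\NP)  lex  "near"
[2,6] PP  <  k=5
[1,6] (S/PP)\NP  >  k=2
[0,6] S/PP  <  k=1
[6,7] PP  lex  "heard"
[0,7] S  >  k=6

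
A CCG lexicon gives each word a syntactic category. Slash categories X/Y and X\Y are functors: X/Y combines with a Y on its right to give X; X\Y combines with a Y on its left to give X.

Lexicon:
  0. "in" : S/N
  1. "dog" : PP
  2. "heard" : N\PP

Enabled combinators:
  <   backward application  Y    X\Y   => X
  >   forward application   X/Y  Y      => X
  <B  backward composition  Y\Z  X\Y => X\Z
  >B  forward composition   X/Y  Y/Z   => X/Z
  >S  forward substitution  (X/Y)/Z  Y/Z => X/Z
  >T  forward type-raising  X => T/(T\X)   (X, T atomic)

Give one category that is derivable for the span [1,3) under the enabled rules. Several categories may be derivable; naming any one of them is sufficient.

N

[0,3] S   >
  [0,1] "in" : S/N
  [1,3] N   <
    [1,2] "dog" : PP
    [2,3] "heard" : N\PP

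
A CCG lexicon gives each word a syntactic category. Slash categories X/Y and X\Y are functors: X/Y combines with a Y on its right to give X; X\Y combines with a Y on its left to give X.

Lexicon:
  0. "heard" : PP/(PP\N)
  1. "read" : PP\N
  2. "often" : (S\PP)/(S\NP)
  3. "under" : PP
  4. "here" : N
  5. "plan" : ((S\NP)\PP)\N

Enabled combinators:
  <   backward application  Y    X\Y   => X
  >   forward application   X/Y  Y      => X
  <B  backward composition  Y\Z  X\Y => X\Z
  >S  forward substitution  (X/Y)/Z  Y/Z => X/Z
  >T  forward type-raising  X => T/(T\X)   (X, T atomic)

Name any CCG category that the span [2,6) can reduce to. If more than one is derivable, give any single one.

[0,6] S   <
  [0,2] PP   >
    [0,1] "heard" : PP/(PP\N)
    [1,2] "read" : PP\N
  [2,6] S\PP   >
    [2,3] "often" : (S\PP)/(S\NP)
    [3,6] S\NP   <
      [3,4] "under" : PP
      [4,6] (S\NP)\PP   <
        [4,5] "here" : N
        [5,6] "plan" : ((S\NP)\PP)\N

S\PP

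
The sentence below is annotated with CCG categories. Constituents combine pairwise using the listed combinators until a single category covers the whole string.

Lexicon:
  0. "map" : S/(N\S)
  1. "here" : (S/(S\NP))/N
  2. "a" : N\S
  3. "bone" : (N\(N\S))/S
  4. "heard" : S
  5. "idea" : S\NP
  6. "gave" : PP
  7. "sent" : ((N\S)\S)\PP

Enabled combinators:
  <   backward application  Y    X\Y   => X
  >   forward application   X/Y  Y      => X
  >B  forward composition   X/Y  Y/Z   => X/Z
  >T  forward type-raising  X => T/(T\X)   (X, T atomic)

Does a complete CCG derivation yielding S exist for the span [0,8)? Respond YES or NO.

[0,8] S   >
  [0,1] "map" : S/(N\S)
  [1,8] N\S   <
    [1,6] S   >
      [1,5] S/(S\NP)   >
        [1,2] "here" : (S/(S\NP))/N
        [2,5] N   <
          [2,3] "a" : N\S
          [3,5] N\(N\S)   >
            [3,4] "bone" : (N\(N\S))/S
            [4,5] "heard" : S
      [5,6] "idea" : S\NP
    [6,8] (N\S)\S   <
      [6,7] "gave" : PP
      [7,8] "sent" : ((N\S)\S)\PP

YES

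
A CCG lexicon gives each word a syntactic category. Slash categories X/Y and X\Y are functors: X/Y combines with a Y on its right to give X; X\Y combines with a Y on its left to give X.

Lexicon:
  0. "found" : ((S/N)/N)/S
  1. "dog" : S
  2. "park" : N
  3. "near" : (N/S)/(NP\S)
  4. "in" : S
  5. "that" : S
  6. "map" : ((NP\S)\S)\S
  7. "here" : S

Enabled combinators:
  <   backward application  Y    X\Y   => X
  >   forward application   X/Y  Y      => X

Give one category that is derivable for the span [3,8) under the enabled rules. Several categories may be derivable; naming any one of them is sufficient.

[0,8] S   >
  [0,3] S/N   >
    [0,2] (S/N)/N   >
      [0,1] "found" : ((S/N)/N)/S
      [1,2] "dog" : S
    [2,3] "park" : N
  [3,8] N   >
    [3,7] N/S   >
      [3,4] "near" : (N/S)/(NP\S)
      [4,7] NP\S   <
        [4,5] "in" : S
        [5,7] (NP\S)\S   <
          [5,6] "that" : S
          [6,7] "map" : ((NP\S)\S)\S
    [7,8] "here" : S

N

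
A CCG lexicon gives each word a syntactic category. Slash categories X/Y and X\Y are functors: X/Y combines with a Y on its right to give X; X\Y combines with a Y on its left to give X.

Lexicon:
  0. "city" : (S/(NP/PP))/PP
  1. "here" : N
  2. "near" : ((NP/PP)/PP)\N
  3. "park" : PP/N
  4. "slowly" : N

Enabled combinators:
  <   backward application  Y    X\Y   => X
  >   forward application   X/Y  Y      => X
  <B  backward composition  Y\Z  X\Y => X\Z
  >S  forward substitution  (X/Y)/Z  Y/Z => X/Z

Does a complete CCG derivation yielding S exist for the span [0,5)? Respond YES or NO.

YES

[0,5] S   >
  [0,3] S/PP   >S
    [0,1] "city" : (S/(NP/PP))/PP
    [1,3] (NP/PP)/PP   <
      [1,2] "here" : N
      [2,3] "near" : ((NP/PP)/PP)\N
  [3,5] PP   >
    [3,4] "park" : PP/N
    [4,5] "slowly" : N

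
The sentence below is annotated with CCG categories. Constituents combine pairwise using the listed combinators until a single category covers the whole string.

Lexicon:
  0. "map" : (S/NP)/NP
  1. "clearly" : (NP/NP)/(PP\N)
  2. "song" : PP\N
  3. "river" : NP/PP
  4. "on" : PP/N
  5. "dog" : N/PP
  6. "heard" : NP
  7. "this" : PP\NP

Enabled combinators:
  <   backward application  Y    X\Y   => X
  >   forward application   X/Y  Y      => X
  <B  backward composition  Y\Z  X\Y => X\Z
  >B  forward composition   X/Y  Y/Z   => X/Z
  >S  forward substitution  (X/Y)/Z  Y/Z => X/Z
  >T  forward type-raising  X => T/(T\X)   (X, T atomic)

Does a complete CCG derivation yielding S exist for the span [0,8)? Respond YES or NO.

YES

[0,8] S   >
  [0,3] S/NP   >S
    [0,1] "map" : (S/NP)/NP
    [1,3] NP/NP   >
      [1,2] "clearly" : (NP/NP)/(PP\N)
      [2,3] "song" : PP\N
  [3,8] NP   >
    [3,6] NP/PP   >B
      [3,4] "river" : NP/PP
      [4,6] PP/PP   >B
        [4,5] "on" : PP/N
        [5,6] "dog" : N/PP
    [6,8] PP   >
      [6,7] PP/(PP\NP)   >T
        [6,7] "heard" : NP
      [7,8] "this" : PP\NP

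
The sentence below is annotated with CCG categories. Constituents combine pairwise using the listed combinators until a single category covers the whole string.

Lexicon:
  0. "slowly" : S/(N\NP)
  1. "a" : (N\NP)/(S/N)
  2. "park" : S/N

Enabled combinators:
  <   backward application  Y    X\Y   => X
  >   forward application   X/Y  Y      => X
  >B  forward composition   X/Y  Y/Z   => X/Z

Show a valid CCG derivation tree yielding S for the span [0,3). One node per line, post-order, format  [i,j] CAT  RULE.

[0,1] S/(N\NP)  lex  "slowly"
[1,2] (N\NP)/(S/N)  lex  "a"
[2,3] S/N  lex  "park"
[1,3] N\NP  >  k=2
[0,3] S  >  k=1

[0,3] S   >
  [0,1] "slowly" : S/(N\NP)
  [1,3] N\NP   >
    [1,2] "a" : (N\NP)/(S/N)
    [2,3] "park" : S/N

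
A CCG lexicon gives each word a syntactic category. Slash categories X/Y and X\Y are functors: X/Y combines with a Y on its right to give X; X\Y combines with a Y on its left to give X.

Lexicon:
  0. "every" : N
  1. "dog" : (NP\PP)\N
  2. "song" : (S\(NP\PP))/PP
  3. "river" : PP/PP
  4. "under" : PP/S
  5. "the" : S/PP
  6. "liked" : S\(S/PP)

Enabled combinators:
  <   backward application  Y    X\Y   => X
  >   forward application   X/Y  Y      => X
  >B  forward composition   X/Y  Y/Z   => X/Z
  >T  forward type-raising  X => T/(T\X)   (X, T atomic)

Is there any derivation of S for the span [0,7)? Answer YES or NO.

YES

[0,7] S   <
  [0,2] NP\PP   <
    [0,1] "every" : N
    [1,2] "dog" : (NP\PP)\N
  [2,7] S\(NP\PP)   >
    [2,3] "song" : (S\(NP\PP))/PP
    [3,7] PP   >
      [3,5] PP/S   >B
        [3,4] "river" : PP/PP
        [4,5] "under" : PP/S
      [5,7] S   <
        [5,6] "the" : S/PP
        [6,7] "liked" : S\(S/PP)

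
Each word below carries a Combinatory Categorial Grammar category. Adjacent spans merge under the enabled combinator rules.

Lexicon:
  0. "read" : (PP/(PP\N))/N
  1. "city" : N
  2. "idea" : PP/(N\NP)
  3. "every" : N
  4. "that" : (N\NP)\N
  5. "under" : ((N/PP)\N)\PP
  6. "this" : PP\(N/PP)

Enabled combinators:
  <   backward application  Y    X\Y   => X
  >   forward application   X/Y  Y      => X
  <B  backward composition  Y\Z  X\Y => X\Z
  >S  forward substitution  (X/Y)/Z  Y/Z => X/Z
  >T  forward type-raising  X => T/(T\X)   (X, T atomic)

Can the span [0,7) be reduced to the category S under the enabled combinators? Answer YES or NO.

NO

(PP/(PP\N))/N N PP/(N\NP) N (N\NP)\N ((N/PP)\N)\PP PP\(N/PP)
CKY chart[0,7] = {N/(N\PP), NP/(NP\PP), PP, PP/(PP\PP), S/(S\PP)}; S ∉ chart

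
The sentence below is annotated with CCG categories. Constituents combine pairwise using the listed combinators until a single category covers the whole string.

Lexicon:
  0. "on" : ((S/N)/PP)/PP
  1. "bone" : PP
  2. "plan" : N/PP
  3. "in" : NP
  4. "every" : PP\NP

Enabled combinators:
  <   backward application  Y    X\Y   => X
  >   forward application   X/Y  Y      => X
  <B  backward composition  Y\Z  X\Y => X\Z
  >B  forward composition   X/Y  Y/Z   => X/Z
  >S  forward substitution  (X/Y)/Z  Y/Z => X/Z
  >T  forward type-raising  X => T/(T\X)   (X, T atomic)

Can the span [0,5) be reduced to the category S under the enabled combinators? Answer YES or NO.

YES

[0,5] S   >
  [0,3] S/PP   >S
    [0,2] (S/N)/PP   >
      [0,1] "on" : ((S/N)/PP)/PP
      [1,2] "bone" : PP
    [2,3] "plan" : N/PP
  [3,5] PP   <
    [3,4] "in" : NP
    [4,5] "every" : PP\NP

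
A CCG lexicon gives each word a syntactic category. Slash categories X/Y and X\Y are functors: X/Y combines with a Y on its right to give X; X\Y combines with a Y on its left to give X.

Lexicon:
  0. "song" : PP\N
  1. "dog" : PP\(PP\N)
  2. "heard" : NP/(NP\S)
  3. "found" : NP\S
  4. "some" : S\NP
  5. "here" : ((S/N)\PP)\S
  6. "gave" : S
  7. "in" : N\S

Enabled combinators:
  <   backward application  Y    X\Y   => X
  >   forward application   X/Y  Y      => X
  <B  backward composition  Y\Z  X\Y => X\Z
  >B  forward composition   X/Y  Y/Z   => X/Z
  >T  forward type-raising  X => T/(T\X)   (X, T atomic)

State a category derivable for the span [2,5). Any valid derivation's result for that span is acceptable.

S

[0,8] S   >
  [0,6] S/N   <
    [0,2] PP   <
      [0,1] "song" : PP\N
      [1,2] "dog" : PP\(PP\N)
    [2,6] (S/N)\PP   <
      [2,5] S   <
        [2,4] NP   >
          [2,3] "heard" : NP/(NP\S)
          [3,4] "found" : NP\S
        [4,5] "some" : S\NP
      [5,6] "here" : ((S/N)\PP)\S
  [6,8] N   <
    [6,7] "gave" : S
    [7,8] "in" : N\S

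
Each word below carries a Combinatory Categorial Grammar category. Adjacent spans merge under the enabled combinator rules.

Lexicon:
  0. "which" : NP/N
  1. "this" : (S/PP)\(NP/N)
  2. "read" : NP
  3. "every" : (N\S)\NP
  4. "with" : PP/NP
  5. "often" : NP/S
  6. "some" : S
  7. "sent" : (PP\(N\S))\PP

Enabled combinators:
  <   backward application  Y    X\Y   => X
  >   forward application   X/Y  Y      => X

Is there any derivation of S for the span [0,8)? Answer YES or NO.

YES

[0,8] S   >
  [0,2] S/PP   <
    [0,1] "which" : NP/N
    [1,2] "this" : (S/PP)\(NP/N)
  [2,8] PP   <
    [2,4] N\S   <
      [2,3] "read" : NP
      [3,4] "every" : (N\S)\NP
    [4,8] PP\(N\S)   <
      [4,7] PP   >
        [4,5] "with" : PP/NP
        [5,7] NP   >
          [5,6] "often" : NP/S
          [6,7] "some" : S
      [7,8] "sent" : (PP\(N\S))\PP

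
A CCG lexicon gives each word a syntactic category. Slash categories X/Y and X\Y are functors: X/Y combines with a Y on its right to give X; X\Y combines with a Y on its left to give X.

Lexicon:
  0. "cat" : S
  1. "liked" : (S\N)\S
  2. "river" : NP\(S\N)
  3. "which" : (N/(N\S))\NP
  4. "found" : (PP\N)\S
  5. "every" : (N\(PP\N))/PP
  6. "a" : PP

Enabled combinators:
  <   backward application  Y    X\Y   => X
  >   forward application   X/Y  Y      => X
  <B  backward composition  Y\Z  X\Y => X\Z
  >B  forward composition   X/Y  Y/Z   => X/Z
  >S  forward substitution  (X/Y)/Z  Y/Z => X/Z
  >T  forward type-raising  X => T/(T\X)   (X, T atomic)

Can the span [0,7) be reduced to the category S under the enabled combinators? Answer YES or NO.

S (S\N)\S NP\(S\N) (N/(N\S))\NP (PP\N)\S (N\(PP\N))/PP PP
CKY chart[0,7] = {N, N/(N\N), NP/(NP\N), PP/(PP\N), S/(S\N)}; S ∉ chart

NO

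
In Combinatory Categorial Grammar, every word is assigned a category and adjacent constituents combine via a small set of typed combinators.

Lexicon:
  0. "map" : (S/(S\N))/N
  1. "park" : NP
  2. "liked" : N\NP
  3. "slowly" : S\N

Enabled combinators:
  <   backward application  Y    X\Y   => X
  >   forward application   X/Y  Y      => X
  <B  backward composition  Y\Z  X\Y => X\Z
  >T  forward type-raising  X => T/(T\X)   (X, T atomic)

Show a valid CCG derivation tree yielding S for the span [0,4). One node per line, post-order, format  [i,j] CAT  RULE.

[0,1] (S/(S\N))/N  lex  "map"
[1,2] NP  lex  "park"
[1,2] N/(N\NP)  >T
[2,3] N\NP  lex  "liked"
[1,3] N  >  k=2
[0,3] S/(S\N)  >  k=1
[3,4] S\N  lex  "slowly"
[0,4] S  >  k=3

[0,4] S   >
  [0,3] S/(S\N)   >
    [0,1] "map" : (S/(S\N))/N
    [1,3] N   >
      [1,2] N/(N\NP)   >T
        [1,2] "park" : NP
      [2,3] "liked" : N\NP
  [3,4] "slowly" : S\N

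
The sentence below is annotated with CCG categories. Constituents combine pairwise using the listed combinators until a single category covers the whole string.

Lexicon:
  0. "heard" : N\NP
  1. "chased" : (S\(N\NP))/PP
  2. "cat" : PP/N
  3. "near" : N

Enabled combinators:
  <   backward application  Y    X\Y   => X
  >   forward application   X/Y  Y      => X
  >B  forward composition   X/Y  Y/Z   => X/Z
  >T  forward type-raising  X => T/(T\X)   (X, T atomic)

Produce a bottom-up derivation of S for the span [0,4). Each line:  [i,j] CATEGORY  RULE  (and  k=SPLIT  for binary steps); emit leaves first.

[0,4] S   <
  [0,1] "heard" : N\NP
  [1,4] S\(N\NP)   >
    [1,2] "chased" : (S\(N\NP))/PP
    [2,4] PP   >
      [2,3] "cat" : PP/N
      [3,4] "near" : N

[0,1] N\NP  lex  "heard"
[1,2] (S\(N\NP))/PP  lex  "chased"
[2,3] PP/N  lex  "cat"
[3,4] N  lex  "near"
[2,4] PP  >  k=3
[1,4] S\(N\NP)  >  k=2
[0,4] S  <  k=1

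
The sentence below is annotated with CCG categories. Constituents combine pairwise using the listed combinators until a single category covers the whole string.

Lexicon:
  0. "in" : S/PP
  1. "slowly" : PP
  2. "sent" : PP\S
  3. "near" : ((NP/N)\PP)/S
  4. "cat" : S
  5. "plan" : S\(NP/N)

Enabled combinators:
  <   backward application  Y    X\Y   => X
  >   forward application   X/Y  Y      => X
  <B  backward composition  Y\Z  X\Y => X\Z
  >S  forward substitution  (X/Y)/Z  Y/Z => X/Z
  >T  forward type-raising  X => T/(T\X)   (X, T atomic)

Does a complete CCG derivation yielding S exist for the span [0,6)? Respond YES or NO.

[0,6] S   <
  [0,3] PP   <
    [0,2] S   >
      [0,1] "in" : S/PP
      [1,2] "slowly" : PP
    [2,3] "sent" : PP\S
  [3,6] S\PP   <B
    [3,5] (NP/N)\PP   >
      [3,4] "near" : ((NP/N)\PP)/S
      [4,5] "cat" : S
    [5,6] "plan" : S\(NP/N)

YES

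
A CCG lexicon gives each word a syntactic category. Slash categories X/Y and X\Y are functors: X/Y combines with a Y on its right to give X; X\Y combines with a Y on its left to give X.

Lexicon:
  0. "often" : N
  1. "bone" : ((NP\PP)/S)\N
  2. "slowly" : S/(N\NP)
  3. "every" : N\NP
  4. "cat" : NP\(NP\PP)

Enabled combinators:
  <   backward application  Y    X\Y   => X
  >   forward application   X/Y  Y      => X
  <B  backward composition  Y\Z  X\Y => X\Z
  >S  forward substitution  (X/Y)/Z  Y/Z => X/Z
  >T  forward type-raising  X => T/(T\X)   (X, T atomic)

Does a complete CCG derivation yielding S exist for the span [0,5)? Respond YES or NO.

N ((NP\PP)/S)\N S/(N\NP) N\NP NP\(NP\PP)
CKY chart[0,5] = {N/(N\NP), NP, NP/(NP\NP), PP/(PP\NP), S/(S\NP)}; S ∉ chart

NO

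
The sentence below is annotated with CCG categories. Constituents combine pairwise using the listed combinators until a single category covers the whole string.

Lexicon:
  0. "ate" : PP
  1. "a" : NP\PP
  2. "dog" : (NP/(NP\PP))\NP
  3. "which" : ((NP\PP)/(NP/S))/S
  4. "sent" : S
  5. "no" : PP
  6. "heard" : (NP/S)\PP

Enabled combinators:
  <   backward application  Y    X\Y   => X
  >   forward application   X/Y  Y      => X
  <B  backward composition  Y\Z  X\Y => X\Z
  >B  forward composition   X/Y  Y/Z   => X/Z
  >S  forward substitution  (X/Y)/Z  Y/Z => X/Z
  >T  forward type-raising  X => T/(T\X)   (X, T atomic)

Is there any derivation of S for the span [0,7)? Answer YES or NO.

PP NP\PP (NP/(NP\PP))\NP ((NP\PP)/(NP/S))/S S PP (NP/S)\PP
CKY chart[0,7] = {N/(N\NP), NP, NP/(NP\NP), PP/(PP\NP), S/(S\NP)}; S ∉ chart

NO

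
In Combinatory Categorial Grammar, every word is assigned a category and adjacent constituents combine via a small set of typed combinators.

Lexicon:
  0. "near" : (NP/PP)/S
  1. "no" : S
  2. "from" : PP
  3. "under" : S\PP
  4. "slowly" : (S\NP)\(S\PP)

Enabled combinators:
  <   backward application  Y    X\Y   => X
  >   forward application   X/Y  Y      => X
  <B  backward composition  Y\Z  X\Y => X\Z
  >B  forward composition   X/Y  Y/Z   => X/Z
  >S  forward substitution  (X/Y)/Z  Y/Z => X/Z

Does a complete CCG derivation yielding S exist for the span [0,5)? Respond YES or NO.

[0,5] S   <
  [0,3] NP   >
    [0,2] NP/PP   >
      [0,1] "near" : (NP/PP)/S
      [1,2] "no" : S
    [2,3] "from" : PP
  [3,5] S\NP   <
    [3,4] "under" : S\PP
    [4,5] "slowly" : (S\NP)\(S\PP)

YES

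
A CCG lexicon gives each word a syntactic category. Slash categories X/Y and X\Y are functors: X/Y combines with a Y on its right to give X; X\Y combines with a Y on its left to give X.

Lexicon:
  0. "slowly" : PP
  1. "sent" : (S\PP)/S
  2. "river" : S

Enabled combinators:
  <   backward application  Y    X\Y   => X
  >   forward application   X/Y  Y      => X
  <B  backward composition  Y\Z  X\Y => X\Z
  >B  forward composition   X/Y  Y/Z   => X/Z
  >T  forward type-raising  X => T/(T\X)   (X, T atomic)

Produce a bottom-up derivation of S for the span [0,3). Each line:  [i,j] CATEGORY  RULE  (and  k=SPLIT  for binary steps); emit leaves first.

[0,1] PP  lex  "slowly"
[1,2] (S\PP)/S  lex  "sent"
[2,3] S  lex  "river"
[1,3] S\PP  >  k=2
[0,3] S  <  k=1

[0,3] S   <
  [0,1] "slowly" : PP
  [1,3] S\PP   >
    [1,2] "sent" : (S\PP)/S
    [2,3] "river" : S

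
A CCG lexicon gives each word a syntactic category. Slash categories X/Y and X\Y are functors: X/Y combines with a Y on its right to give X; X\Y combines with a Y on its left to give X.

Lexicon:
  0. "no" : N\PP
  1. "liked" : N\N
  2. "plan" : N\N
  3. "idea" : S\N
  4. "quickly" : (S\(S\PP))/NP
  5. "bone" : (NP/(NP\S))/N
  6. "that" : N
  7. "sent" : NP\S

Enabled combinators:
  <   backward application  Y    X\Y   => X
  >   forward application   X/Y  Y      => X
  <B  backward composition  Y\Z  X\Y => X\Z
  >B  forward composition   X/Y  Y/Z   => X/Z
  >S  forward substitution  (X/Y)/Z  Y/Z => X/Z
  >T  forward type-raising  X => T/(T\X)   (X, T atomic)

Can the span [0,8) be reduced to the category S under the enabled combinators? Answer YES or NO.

YES

[0,8] S   <
  [0,4] S\PP   <B
    [0,2] N\PP   <B
      [0,1] "no" : N\PP
      [1,2] "liked" : N\N
    [2,4] S\N   <B
      [2,3] "plan" : N\N
      [3,4] "idea" : S\N
  [4,8] S\(S\PP)   >
    [4,5] "quickly" : (S\(S\PP))/NP
    [5,8] NP   >
      [5,7] NP/(NP\S)   >
        [5,6] "bone" : (NP/(NP\S))/N
        [6,7] "that" : N
      [7,8] "sent" : NP\S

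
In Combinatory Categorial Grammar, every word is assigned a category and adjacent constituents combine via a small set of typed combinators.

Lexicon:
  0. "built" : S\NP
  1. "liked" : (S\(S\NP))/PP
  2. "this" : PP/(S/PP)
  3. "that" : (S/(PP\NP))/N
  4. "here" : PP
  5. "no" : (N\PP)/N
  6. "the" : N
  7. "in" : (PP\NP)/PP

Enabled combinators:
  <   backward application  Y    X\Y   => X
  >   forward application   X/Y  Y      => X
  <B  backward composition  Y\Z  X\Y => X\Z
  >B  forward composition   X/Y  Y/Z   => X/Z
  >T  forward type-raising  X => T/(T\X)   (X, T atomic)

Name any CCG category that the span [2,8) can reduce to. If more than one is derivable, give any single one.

PP

[0,8] S   <
  [0,1] "built" : S\NP
  [1,8] S\(S\NP)   >
    [1,2] "liked" : (S\(S\NP))/PP
    [2,8] PP   >
      [2,3] "this" : PP/(S/PP)
      [3,8] S/PP   >B
        [3,7] S/(PP\NP)   >
          [3,4] "that" : (S/(PP\NP))/N
          [4,7] N   >
            [4,5] N/(N\PP)   >T
              [4,5] "here" : PP
            [5,7] N\PP   >
              [5,6] "no" : (N\PP)/N
              [6,7] "the" : N
        [7,8] "in" : (PP\NP)/PP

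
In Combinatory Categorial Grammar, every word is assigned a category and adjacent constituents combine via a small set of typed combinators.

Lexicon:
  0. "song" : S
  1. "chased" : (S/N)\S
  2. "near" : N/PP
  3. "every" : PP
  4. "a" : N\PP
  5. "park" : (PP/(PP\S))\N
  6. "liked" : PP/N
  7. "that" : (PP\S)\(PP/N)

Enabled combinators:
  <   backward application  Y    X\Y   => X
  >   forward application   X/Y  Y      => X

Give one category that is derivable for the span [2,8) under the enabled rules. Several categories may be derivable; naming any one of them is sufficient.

[0,8] S   >
  [0,2] S/N   <
    [0,1] "song" : S
    [1,2] "chased" : (S/N)\S
  [2,8] N   >
    [2,3] "near" : N/PP
    [3,8] PP   >
      [3,6] PP/(PP\S)   <
        [3,5] N   <
          [3,4] "every" : PP
          [4,5] "a" : N\PP
        [5,6] "park" : (PP/(PP\S))\N
      [6,8] PP\S   <
        [6,7] "liked" : PP/N
        [7,8] "that" : (PP\S)\(PP/N)

N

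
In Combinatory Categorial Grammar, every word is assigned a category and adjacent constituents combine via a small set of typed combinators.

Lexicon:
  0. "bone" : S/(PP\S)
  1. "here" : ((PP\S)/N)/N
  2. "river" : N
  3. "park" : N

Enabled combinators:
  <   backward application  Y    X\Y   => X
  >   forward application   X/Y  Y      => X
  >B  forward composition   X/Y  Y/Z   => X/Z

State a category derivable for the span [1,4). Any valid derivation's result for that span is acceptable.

[0,4] S   >
  [0,1] "bone" : S/(PP\S)
  [1,4] PP\S   >
    [1,3] (PP\S)/N   >
      [1,2] "here" : ((PP\S)/N)/N
      [2,3] "river" : N
    [3,4] "park" : N

PP\S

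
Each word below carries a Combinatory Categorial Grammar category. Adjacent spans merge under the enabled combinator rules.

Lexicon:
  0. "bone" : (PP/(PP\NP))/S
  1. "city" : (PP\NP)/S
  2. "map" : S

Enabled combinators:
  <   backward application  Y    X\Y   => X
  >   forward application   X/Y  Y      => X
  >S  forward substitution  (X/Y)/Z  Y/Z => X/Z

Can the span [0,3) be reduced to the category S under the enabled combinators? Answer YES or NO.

(PP/(PP\NP))/S (PP\NP)/S S
CKY chart[0,3] = {PP}; S ∉ chart

NO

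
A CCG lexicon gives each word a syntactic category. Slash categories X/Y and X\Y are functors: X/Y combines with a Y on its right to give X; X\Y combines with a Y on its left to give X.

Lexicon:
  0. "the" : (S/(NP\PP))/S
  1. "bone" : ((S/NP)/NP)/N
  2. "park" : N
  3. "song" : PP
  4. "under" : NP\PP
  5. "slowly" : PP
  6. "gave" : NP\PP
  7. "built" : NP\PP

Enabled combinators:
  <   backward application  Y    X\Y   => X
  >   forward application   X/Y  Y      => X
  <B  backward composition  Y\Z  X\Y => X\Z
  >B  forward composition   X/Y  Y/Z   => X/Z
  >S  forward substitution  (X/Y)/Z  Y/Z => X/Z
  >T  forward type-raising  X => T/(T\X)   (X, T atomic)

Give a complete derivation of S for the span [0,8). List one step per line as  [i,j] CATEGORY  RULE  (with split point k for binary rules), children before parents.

[0,8] S   >
  [0,7] S/(NP\PP)   >
    [0,1] "the" : (S/(NP\PP))/S
    [1,7] S   >
      [1,5] S/NP   >
        [1,3] (S/NP)/NP   >
          [1,2] "bone" : ((S/NP)/NP)/N
          [2,3] "park" : N
        [3,5] NP   <
          [3,4] "song" : PP
          [4,5] "under" : NP\PP
      [5,7] NP   >
        [5,6] NP/(NP\PP)   >T
          [5,6] "slowly" : PP
        [6,7] "gave" : NP\PP
  [7,8] "built" : NP\PP

[0,1] (S/(NP\PP))/S  lex  "the"
[1,2] ((S/NP)/NP)/N  lex  "bone"
[2,3] N  lex  "park"
[1,3] (S/NP)/NP  >  k=2
[3,4] PP  lex  "song"
[4,5] NP\PP  lex  "under"
[3,5] NP  <  k=4
[1,5] S/NP  >  k=3
[5,6] PP  lex  "slowly"
[5,6] NP/(NP\PP)  >T
[6,7] NP\PP  lex  "gave"
[5,7] NP  >  k=6
[1,7] S  >  k=5
[0,7] S/(NP\PP)  >  k=1
[7,8] NP\PP  lex  "built"
[0,8] S  >  k=7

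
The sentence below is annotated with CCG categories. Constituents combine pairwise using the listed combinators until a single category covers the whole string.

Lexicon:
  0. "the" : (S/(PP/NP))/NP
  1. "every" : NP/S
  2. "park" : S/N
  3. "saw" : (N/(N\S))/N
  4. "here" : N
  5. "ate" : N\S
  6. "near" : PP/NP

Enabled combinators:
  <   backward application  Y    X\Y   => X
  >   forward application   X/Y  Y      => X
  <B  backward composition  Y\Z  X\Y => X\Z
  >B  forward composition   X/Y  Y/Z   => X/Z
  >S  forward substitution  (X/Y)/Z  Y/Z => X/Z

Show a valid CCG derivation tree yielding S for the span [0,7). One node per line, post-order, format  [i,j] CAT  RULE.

[0,7] S   >
  [0,6] S/(PP/NP)   >
    [0,1] "the" : (S/(PP/NP))/NP
    [1,6] NP   >
      [1,3] NP/N   >B
        [1,2] "every" : NP/S
        [2,3] "park" : S/N
      [3,6] N   >
        [3,5] N/(N\S)   >
          [3,4] "saw" : (N/(N\S))/N
          [4,5] "here" : N
        [5,6] "ate" : N\S
  [6,7] "near" : PP/NP

[0,1] (S/(PP/NP))/NP  lex  "the"
[1,2] NP/S  lex  "every"
[2,3] S/N  lex  "park"
[1,3] NP/N  >B  k=2
[3,4] (N/(N\S))/N  lex  "saw"
[4,5] N  lex  "here"
[3,5] N/(N\S)  >  k=4
[5,6] N\S  lex  "ate"
[3,6] N  >  k=5
[1,6] NP  >  k=3
[0,6] S/(PP/NP)  >  k=1
[6,7] PP/NP  lex  "near"
[0,7] S  >  k=6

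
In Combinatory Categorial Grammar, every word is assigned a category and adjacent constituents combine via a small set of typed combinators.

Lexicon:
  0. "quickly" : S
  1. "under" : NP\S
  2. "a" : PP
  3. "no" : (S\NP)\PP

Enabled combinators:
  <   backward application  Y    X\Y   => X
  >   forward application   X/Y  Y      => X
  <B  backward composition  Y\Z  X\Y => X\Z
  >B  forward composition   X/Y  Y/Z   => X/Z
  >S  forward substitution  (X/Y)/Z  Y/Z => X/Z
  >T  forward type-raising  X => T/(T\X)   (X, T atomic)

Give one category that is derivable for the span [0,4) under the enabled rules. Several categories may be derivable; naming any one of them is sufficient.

[0,4] S   <
  [0,2] NP   <
    [0,1] "quickly" : S
    [1,2] "under" : NP\S
  [2,4] S\NP   <
    [2,3] "a" : PP
    [3,4] "no" : (S\NP)\PP

S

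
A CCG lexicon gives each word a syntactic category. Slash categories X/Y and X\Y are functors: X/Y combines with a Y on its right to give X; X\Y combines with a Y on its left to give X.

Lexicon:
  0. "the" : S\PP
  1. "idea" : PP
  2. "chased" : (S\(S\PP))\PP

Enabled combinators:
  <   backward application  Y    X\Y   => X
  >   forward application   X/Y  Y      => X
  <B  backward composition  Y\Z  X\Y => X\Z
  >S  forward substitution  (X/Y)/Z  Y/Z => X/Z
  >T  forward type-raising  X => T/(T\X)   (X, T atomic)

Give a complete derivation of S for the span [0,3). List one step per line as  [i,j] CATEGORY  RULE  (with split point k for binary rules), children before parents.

[0,1] S\PP  lex  "the"
[1,2] PP  lex  "idea"
[2,3] (S\(S\PP))\PP  lex  "chased"
[1,3] S\(S\PP)  <  k=2
[0,3] S  <  k=1

[0,3] S   <
  [0,1] "the" : S\PP
  [1,3] S\(S\PP)   <
    [1,2] "idea" : PP
    [2,3] "chased" : (S\(S\PP))\PP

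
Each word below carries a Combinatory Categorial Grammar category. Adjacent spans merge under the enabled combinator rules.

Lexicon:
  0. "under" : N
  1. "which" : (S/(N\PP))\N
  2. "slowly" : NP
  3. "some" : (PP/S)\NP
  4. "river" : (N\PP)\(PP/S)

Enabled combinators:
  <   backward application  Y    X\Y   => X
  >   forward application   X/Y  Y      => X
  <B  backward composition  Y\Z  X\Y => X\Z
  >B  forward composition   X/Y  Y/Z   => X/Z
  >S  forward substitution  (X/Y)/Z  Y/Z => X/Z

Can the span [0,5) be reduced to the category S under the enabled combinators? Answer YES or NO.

YES

[0,5] S   >
  [0,2] S/(N\PP)   <
    [0,1] "under" : N
    [1,2] "which" : (S/(N\PP))\N
  [2,5] N\PP   <
    [2,4] PP/S   <
      [2,3] "slowly" : NP
      [3,4] "some" : (PP/S)\NP
    [4,5] "river" : (N\PP)\(PP/S)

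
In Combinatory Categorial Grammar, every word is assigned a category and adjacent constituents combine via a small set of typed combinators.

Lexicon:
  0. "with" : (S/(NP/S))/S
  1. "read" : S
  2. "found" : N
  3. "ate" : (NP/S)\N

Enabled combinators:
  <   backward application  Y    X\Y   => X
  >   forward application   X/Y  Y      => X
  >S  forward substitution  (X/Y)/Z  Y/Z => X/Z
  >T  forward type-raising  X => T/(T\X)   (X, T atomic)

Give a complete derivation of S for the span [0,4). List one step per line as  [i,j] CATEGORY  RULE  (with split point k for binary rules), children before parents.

[0,1] (S/(NP/S))/S  lex  "with"
[1,2] S  lex  "read"
[0,2] S/(NP/S)  >  k=1
[2,3] N  lex  "found"
[3,4] (NP/S)\N  lex  "ate"
[2,4] NP/S  <  k=3
[0,4] S  >  k=2

[0,4] S   >
  [0,2] S/(NP/S)   >
    [0,1] "with" : (S/(NP/S))/S
    [1,2] "read" : S
  [2,4] NP/S   <
    [2,3] "found" : N
    [3,4] "ate" : (NP/S)\N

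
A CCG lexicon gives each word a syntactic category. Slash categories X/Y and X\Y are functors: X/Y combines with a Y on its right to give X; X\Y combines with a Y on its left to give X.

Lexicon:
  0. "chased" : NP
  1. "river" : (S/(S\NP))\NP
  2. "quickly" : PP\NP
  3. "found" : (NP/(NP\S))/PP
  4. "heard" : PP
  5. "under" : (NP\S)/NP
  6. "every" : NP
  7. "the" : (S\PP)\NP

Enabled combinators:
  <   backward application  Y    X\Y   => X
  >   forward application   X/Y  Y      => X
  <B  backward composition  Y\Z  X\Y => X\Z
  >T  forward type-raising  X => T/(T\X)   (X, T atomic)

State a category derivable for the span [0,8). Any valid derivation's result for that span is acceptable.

S

[0,8] S   >
  [0,2] S/(S\NP)   <
    [0,1] "chased" : NP
    [1,2] "river" : (S/(S\NP))\NP
  [2,8] S\NP   <B
    [2,3] "quickly" : PP\NP
    [3,8] S\PP   <
      [3,7] NP   >
        [3,5] NP/(NP\S)   >
          [3,4] "found" : (NP/(NP\S))/PP
          [4,5] "heard" : PP
        [5,7] NP\S   >
          [5,6] "under" : (NP\S)/NP
          [6,7] "every" : NP
      [7,8] "the" : (S\PP)\NP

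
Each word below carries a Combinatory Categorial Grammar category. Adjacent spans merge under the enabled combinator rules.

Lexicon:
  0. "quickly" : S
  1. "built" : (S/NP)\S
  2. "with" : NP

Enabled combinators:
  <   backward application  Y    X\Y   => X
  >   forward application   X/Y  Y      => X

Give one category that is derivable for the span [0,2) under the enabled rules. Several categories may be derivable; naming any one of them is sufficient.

S/NP

[0,3] S   >
  [0,2] S/NP   <
    [0,1] "quickly" : S
    [1,2] "built" : (S/NP)\S
  [2,3] "with" : NP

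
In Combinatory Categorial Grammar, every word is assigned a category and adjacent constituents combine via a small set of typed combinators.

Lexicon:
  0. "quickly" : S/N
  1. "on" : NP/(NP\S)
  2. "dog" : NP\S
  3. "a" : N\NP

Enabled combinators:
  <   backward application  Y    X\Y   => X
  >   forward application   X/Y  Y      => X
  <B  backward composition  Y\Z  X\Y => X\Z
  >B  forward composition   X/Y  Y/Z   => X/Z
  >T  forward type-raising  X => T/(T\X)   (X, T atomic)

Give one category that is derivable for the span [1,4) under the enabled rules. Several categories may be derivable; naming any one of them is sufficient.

[0,4] S   >
  [0,1] "quickly" : S/N
  [1,4] N   <
    [1,3] NP   >
      [1,2] "on" : NP/(NP\S)
      [2,3] "dog" : NP\S
    [3,4] "a" : N\NP

N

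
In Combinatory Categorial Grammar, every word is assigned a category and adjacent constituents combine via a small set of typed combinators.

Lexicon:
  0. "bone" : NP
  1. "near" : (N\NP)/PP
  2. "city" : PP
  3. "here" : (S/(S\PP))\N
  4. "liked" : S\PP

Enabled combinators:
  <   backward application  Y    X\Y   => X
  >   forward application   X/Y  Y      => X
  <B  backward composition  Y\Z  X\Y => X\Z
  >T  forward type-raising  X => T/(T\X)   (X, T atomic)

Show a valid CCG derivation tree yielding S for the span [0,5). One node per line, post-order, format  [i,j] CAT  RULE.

[0,1] NP  lex  "bone"
[1,2] (N\NP)/PP  lex  "near"
[2,3] PP  lex  "city"
[1,3] N\NP  >  k=2
[0,3] N  <  k=1
[3,4] (S/(S\PP))\N  lex  "here"
[0,4] S/(S\PP)  <  k=3
[4,5] S\PP  lex  "liked"
[0,5] S  >  k=4

[0,5] S   >
  [0,4] S/(S\PP)   <
    [0,3] N   <
      [0,1] "bone" : NP
      [1,3] N\NP   >
        [1,2] "near" : (N\NP)/PP
        [2,3] "city" : PP
    [3,4] "here" : (S/(S\PP))\N
  [4,5] "liked" : S\PP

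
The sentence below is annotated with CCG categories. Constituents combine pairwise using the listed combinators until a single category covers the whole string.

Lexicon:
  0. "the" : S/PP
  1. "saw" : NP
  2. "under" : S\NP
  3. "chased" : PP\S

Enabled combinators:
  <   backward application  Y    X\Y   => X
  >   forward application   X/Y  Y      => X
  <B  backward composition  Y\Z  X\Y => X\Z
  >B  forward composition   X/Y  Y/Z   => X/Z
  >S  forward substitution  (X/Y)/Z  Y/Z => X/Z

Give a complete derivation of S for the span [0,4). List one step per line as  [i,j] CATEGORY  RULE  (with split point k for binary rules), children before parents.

[0,1] S/PP  lex  "the"
[1,2] NP  lex  "saw"
[2,3] S\NP  lex  "under"
[3,4] PP\S  lex  "chased"
[2,4] PP\NP  <B  k=3
[1,4] PP  <  k=2
[0,4] S  >  k=1

[0,4] S   >
  [0,1] "the" : S/PP
  [1,4] PP   <
    [1,2] "saw" : NP
    [2,4] PP\NP   <B
      [2,3] "under" : S\NP
      [3,4] "chased" : PP\S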